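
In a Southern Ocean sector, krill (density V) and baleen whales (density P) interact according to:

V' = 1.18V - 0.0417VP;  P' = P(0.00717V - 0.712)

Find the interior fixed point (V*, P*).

Set dP/dt = 0 with P > 0: 0.00717V - 0.712 = 0, so V* = 0.712/0.00717 = 99.3.
Set dV/dt = 0 with V > 0: 1.18 - 0.0417P = 0, so P* = 1.18/0.0417 = 28.3.

V* ≈ 99.3, P* ≈ 28.3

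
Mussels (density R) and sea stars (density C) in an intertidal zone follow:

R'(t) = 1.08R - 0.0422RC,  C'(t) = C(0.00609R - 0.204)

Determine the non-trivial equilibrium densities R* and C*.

R* ≈ 33.5, C* ≈ 25.6

Set dC/dt = 0 with C > 0: 0.00609R - 0.204 = 0, so R* = 0.204/0.00609 = 33.5.
Set dR/dt = 0 with R > 0: 1.08 - 0.0422C = 0, so C* = 1.08/0.0422 = 25.6.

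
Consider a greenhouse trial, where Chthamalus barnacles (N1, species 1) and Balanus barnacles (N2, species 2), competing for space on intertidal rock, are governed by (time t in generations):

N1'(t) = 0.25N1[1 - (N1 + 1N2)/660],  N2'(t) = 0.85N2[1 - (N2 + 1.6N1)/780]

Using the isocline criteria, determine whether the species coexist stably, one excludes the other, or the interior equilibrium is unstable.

unstable coexistence (outcome depends on initial conditions)

Compare the nullcline intercepts: K1/α12 = 660/1 = 660 < K2 = 780; K2/α21 = 780/1.6 = 488 < K1 = 660.
Since both are reversed, neither can invade when rare; the interior point is a saddle.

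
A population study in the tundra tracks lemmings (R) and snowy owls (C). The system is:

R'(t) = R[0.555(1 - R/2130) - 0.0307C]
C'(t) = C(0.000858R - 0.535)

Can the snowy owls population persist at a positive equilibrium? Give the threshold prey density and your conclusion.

The predator equation gives dC/dt > 0 only when R > 0.535/0.000858 = 624.
Without the predator, R → K = 2130. Since 2130 > 624, the predator can invade and persist.

Threshold R = 624; K > 624, so yes, the predator persists.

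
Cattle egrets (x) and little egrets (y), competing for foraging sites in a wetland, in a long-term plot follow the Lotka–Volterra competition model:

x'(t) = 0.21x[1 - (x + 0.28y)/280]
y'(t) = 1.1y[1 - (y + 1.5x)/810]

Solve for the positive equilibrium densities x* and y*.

Setting both brackets to zero gives the nullclines x + 0.28y = 280 and 1.5x + y = 810.
Substituting y = 810 - 1.5x into the first: x(1 - 0.28·1.5) = 280 - 0.28·810.
So x* = 53.2/0.58 = 91.7, and then y* = 810 - 1.5·91.7 = 672.

x* ≈ 91.7, y* ≈ 672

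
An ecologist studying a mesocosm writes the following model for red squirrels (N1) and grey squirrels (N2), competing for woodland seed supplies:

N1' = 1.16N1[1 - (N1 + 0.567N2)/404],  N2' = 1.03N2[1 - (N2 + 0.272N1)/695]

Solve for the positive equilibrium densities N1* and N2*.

Setting both brackets to zero gives the nullclines N1 + 0.567N2 = 404 and 0.272N1 + N2 = 695.
Substituting N2 = 695 - 0.272N1 into the first: N1(1 - 0.567·0.272) = 404 - 0.567·695.
So N1* = 9.94/0.846 = 11.7, and then N2* = 695 - 0.272·11.7 = 692.

N1* ≈ 11.7, N2* ≈ 692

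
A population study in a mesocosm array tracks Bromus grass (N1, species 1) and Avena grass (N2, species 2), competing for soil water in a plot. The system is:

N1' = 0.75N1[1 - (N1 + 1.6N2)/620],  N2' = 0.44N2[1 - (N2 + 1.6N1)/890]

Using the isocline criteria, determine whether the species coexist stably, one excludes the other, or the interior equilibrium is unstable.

Compare the nullcline intercepts: K1/α12 = 620/1.6 = 388 < K2 = 890; K2/α21 = 890/1.6 = 556 < K1 = 620.
Since both are reversed, neither can invade when rare; the interior point is a saddle.

unstable coexistence (outcome depends on initial conditions)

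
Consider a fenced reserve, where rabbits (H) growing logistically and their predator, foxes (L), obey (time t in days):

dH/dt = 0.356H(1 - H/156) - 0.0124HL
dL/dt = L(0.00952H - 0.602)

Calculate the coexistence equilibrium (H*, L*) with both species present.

H* ≈ 63.2, L* ≈ 17.1

From dL/dt = 0 with L > 0: 0.00952H* = 0.602, so H* = 63.2.
Substitute into dH/dt = 0: 0.356(1 - 63.2/156) = 0.0124L*.
The bracket is 0.595, giving L* = 0.212/0.0124 = 17.1.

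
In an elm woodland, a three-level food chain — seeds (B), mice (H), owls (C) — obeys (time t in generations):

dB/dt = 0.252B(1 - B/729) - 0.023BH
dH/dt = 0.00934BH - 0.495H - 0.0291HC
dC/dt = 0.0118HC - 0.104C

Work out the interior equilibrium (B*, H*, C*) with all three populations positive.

From dC/dt = 0: 0.0118H* = 0.104, so H* = 8.81.
From dB/dt = 0: 0.252(1 - B*/729) = 0.023·8.81, giving B* = 729·(1 - 0.804) = 143.
From dH/dt = 0: 0.00934·143 - 0.495 = 0.0291C*, so C* = 0.837/0.0291 = 28.8.

B* ≈ 143, H* ≈ 8.81, C* ≈ 28.8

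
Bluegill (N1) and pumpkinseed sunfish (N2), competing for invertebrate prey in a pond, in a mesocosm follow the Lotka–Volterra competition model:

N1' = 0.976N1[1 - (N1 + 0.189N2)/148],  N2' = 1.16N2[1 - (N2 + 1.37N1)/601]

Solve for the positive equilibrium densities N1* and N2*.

Setting both brackets to zero gives the nullclines N1 + 0.189N2 = 148 and 1.37N1 + N2 = 601.
Substituting N2 = 601 - 1.37N1 into the first: N1(1 - 0.189·1.37) = 148 - 0.189·601.
So N1* = 34.4/0.741 = 46.4, and then N2* = 601 - 1.37·46.4 = 537.

N1* ≈ 46.4, N2* ≈ 537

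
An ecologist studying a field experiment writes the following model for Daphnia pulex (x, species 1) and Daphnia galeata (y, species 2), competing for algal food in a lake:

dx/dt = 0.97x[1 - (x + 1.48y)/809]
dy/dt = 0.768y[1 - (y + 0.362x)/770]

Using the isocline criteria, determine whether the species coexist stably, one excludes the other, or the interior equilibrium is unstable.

species 2 excludes species 1

Compare the nullcline intercepts: K1/α12 = 809/1.48 = 547 < K2 = 770; K2/α21 = 770/0.362 = 2130 > K1 = 809.
Since the inequalities point opposite ways, species 2 can invade but species 1 cannot.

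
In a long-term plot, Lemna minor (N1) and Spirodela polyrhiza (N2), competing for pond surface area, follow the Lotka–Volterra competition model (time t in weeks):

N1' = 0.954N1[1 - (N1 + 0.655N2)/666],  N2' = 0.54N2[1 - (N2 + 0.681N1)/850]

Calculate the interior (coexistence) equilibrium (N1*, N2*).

Setting both brackets to zero gives the nullclines N1 + 0.655N2 = 666 and 0.681N1 + N2 = 850.
Substituting N2 = 850 - 0.681N1 into the first: N1(1 - 0.655·0.681) = 666 - 0.655·850.
So N1* = 109/0.554 = 197, and then N2* = 850 - 0.681·197 = 716.

N1* ≈ 197, N2* ≈ 716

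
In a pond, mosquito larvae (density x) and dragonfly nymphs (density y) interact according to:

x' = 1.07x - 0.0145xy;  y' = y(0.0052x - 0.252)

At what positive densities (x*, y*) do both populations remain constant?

x* ≈ 48.5, y* ≈ 73.8

Set dy/dt = 0 with y > 0: 0.0052x - 0.252 = 0, so x* = 0.252/0.0052 = 48.5.
Set dx/dt = 0 with x > 0: 1.07 - 0.0145y = 0, so y* = 1.07/0.0145 = 73.8.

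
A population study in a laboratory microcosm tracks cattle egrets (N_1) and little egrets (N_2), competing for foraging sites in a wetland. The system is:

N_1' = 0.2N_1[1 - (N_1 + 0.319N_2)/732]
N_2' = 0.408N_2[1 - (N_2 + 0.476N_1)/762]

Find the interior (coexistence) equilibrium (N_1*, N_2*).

N_1* ≈ 576, N_2* ≈ 488

Setting both brackets to zero gives the nullclines N_1 + 0.319N_2 = 732 and 0.476N_1 + N_2 = 762.
Substituting N_2 = 762 - 0.476N_1 into the first: N_1(1 - 0.319·0.476) = 732 - 0.319·762.
So N_1* = 489/0.848 = 576, and then N_2* = 762 - 0.476·576 = 488.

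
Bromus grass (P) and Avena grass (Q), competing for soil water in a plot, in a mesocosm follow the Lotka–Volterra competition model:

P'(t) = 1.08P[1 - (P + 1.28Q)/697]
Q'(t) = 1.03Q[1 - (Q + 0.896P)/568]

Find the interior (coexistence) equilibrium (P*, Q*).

Setting both brackets to zero gives the nullclines P + 1.28Q = 697 and 0.896P + Q = 568.
Substituting Q = 568 - 0.896P into the first: P(1 - 1.28·0.896) = 697 - 1.28·568.
So P* = -30/-0.147 = 205, and then Q* = 568 - 0.896·205 = 385.

P* ≈ 205, Q* ≈ 385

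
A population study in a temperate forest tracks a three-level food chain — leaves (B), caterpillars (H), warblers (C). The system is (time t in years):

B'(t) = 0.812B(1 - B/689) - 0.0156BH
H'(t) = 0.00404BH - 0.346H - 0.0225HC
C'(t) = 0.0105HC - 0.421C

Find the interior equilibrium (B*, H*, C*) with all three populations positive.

From dC/dt = 0: 0.0105H* = 0.421, so H* = 40.1.
From dB/dt = 0: 0.812(1 - B*/689) = 0.0156·40.1, giving B* = 689·(1 - 0.77) = 158.
From dH/dt = 0: 0.00404·158 - 0.346 = 0.0225C*, so C* = 0.293/0.0225 = 13.

B* ≈ 158, H* ≈ 40.1, C* ≈ 13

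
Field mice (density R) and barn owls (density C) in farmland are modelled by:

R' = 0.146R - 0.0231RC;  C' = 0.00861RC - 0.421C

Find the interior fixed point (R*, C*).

R* ≈ 48.9, C* ≈ 6.32

Set dC/dt = 0 with C > 0: 0.00861R - 0.421 = 0, so R* = 0.421/0.00861 = 48.9.
Set dR/dt = 0 with R > 0: 0.146 - 0.0231C = 0, so C* = 0.146/0.0231 = 6.32.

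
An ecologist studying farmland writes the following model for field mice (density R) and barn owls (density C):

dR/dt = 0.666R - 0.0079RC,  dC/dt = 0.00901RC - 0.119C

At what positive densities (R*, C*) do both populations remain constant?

R* ≈ 13.2, C* ≈ 84.3

Set dC/dt = 0 with C > 0: 0.00901R - 0.119 = 0, so R* = 0.119/0.00901 = 13.2.
Set dR/dt = 0 with R > 0: 0.666 - 0.0079C = 0, so C* = 0.666/0.0079 = 84.3.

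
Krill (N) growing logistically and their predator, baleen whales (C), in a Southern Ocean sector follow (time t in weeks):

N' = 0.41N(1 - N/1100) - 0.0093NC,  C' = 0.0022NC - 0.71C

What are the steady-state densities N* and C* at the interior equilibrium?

From dC/dt = 0 with C > 0: 0.0022N* = 0.71, so N* = 323.
Substitute into dN/dt = 0: 0.41(1 - 323/1100) = 0.0093C*.
The bracket is 0.707, giving C* = 0.29/0.0093 = 31.2.

N* ≈ 323, C* ≈ 31.2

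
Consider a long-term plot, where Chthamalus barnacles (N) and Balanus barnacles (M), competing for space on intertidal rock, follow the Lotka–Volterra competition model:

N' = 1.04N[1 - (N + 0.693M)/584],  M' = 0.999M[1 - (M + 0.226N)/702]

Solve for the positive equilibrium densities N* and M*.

Setting both brackets to zero gives the nullclines N + 0.693M = 584 and 0.226N + M = 702.
Substituting M = 702 - 0.226N into the first: N(1 - 0.693·0.226) = 584 - 0.693·702.
So N* = 97.5/0.843 = 116, and then M* = 702 - 0.226·116 = 676.

N* ≈ 116, M* ≈ 676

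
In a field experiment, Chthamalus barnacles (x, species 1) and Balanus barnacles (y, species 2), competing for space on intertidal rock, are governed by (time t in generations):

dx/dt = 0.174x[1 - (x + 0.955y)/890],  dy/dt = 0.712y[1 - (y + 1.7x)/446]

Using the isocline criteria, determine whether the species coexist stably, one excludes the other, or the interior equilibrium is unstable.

Compare the nullcline intercepts: K1/α12 = 890/0.955 = 932 > K2 = 446; K2/α21 = 446/1.7 = 262 < K1 = 890.
Since the inequalities point opposite ways, species 1 can invade but species 2 cannot.

species 1 excludes species 2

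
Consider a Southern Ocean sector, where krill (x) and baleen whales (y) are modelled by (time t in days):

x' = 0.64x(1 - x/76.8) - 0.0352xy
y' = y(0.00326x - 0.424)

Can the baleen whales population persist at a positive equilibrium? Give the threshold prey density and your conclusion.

The predator equation gives dy/dt > 0 only when x > 0.424/0.00326 = 130.
Without the predator, x → K = 76.8. Since 76.8 < 130, the predator cannot invade.

Threshold x = 130; K < 130, so no, the predator goes extinct.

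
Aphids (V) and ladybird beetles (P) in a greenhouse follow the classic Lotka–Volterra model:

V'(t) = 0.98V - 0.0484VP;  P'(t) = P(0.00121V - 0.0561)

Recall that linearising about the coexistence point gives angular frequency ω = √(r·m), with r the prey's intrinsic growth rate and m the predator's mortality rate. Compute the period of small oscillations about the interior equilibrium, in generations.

T ≈ 26.8 generations

Here r = 0.98 and m = 0.0561, so r·m = 0.055.
ω = √0.055 = 0.234 per generation, hence T = 2π/ω ≈ 26.8 generations.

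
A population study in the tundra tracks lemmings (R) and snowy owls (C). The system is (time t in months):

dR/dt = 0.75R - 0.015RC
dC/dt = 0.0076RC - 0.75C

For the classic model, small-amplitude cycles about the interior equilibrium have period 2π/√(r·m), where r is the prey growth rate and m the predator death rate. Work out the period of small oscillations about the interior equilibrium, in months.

T ≈ 8.38 months

Here r = 0.75 and m = 0.75, so r·m = 0.562.
ω = √0.562 = 0.75 per month, hence T = 2π/ω ≈ 8.38 months.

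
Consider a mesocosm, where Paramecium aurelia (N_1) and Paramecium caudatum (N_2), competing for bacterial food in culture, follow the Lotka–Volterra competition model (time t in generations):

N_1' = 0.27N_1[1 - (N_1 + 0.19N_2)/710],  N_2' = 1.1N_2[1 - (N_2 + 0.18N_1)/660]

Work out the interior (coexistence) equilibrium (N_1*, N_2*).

Setting both brackets to zero gives the nullclines N_1 + 0.19N_2 = 710 and 0.18N_1 + N_2 = 660.
Substituting N_2 = 660 - 0.18N_1 into the first: N_1(1 - 0.19·0.18) = 710 - 0.19·660.
So N_1* = 585/0.966 = 605, and then N_2* = 660 - 0.18·605 = 551.

N_1* ≈ 605, N_2* ≈ 551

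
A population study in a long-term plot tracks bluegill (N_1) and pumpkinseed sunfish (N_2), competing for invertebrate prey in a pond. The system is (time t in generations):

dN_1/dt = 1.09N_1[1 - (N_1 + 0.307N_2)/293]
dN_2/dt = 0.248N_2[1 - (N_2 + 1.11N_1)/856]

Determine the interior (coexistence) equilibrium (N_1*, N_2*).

N_1* ≈ 45.8, N_2* ≈ 805

Setting both brackets to zero gives the nullclines N_1 + 0.307N_2 = 293 and 1.11N_1 + N_2 = 856.
Substituting N_2 = 856 - 1.11N_1 into the first: N_1(1 - 0.307·1.11) = 293 - 0.307·856.
So N_1* = 30.2/0.659 = 45.8, and then N_2* = 856 - 1.11·45.8 = 805.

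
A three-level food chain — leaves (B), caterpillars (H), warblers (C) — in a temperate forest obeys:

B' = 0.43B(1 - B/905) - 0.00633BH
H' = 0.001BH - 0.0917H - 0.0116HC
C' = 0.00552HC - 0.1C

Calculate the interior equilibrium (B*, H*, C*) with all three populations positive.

From dC/dt = 0: 0.00552H* = 0.1, so H* = 18.1.
From dB/dt = 0: 0.43(1 - B*/905) = 0.00633·18.1, giving B* = 905·(1 - 0.267) = 664.
From dH/dt = 0: 0.001·664 - 0.0917 = 0.0116C*, so C* = 0.572/0.0116 = 49.3.

B* ≈ 664, H* ≈ 18.1, C* ≈ 49.3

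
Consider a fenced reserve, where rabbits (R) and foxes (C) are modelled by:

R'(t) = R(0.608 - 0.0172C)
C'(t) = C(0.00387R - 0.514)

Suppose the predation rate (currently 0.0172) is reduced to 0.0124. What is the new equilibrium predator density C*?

C* ≈ 49

At the interior fixed point, setting dR/dt = 0 with R > 0 fixes C* = (prey growth rate)/(RC coefficient) — independent of the other coefficients.
With the change, C* = 0.608/0.0124 = 49; it rises from 35.3.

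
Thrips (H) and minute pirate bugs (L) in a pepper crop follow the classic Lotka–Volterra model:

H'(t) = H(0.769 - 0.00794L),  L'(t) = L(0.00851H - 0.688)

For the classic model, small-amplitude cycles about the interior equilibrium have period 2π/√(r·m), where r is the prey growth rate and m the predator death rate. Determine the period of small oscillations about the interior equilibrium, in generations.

Here r = 0.769 and m = 0.688, so r·m = 0.529.
ω = √0.529 = 0.727 per generation, hence T = 2π/ω ≈ 8.64 generations.

T ≈ 8.64 generations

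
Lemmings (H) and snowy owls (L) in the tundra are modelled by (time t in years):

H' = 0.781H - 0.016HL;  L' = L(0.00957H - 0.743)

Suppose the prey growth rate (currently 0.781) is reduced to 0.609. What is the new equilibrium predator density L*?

At the interior fixed point, setting dH/dt = 0 with H > 0 fixes L* = (prey growth rate)/(HL coefficient) — independent of the other coefficients.
With the change, L* = 0.609/0.016 = 38.1; it falls from 48.8.

L* ≈ 38.1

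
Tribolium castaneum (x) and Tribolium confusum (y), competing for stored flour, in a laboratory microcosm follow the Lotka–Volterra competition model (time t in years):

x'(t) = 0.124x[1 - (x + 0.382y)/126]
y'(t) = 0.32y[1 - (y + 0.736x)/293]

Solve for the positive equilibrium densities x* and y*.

x* ≈ 19.6, y* ≈ 279

Setting both brackets to zero gives the nullclines x + 0.382y = 126 and 0.736x + y = 293.
Substituting y = 293 - 0.736x into the first: x(1 - 0.382·0.736) = 126 - 0.382·293.
So x* = 14.1/0.719 = 19.6, and then y* = 293 - 0.736·19.6 = 279.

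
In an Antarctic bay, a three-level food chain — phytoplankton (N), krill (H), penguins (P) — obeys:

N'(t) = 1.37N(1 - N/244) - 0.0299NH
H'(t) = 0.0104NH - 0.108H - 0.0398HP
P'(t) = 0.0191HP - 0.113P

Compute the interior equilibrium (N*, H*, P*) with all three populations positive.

N* ≈ 212, H* ≈ 5.92, P* ≈ 52.8

From dP/dt = 0: 0.0191H* = 0.113, so H* = 5.92.
From dN/dt = 0: 1.37(1 - N*/244) = 0.0299·5.92, giving N* = 244·(1 - 0.129) = 212.
From dH/dt = 0: 0.0104·212 - 0.108 = 0.0398P*, so P* = 2.1/0.0398 = 52.8.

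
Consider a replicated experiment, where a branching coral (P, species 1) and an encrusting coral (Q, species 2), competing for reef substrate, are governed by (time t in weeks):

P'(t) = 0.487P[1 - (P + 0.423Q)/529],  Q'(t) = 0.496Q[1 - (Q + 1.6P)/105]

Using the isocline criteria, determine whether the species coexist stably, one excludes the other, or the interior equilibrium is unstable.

species 1 excludes species 2

Compare the nullcline intercepts: K1/α12 = 529/0.423 = 1250 > K2 = 105; K2/α21 = 105/1.6 = 65.6 < K1 = 529.
Since the inequalities point opposite ways, species 1 can invade but species 2 cannot.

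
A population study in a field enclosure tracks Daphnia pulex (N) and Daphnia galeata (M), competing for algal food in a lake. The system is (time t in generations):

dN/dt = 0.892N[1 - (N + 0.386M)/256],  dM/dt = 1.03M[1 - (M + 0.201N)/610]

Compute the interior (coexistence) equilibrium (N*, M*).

Setting both brackets to zero gives the nullclines N + 0.386M = 256 and 0.201N + M = 610.
Substituting M = 610 - 0.201N into the first: N(1 - 0.386·0.201) = 256 - 0.386·610.
So N* = 20.5/0.922 = 22.3, and then M* = 610 - 0.201·22.3 = 606.

N* ≈ 22.3, M* ≈ 606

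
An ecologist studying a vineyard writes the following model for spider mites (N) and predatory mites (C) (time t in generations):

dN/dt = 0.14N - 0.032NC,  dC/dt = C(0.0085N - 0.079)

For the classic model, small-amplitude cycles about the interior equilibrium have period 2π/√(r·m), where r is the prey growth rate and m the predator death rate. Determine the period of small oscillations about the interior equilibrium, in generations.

T ≈ 59.7 generations

Here r = 0.14 and m = 0.079, so r·m = 0.0111.
ω = √0.0111 = 0.105 per generation, hence T = 2π/ω ≈ 59.7 generations.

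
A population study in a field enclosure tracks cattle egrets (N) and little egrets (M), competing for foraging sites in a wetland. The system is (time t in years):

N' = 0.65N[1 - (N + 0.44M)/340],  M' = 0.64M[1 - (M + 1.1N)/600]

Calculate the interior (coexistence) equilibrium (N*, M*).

N* ≈ 147, M* ≈ 438

Setting both brackets to zero gives the nullclines N + 0.44M = 340 and 1.1N + M = 600.
Substituting M = 600 - 1.1N into the first: N(1 - 0.44·1.1) = 340 - 0.44·600.
So N* = 76/0.516 = 147, and then M* = 600 - 1.1·147 = 438.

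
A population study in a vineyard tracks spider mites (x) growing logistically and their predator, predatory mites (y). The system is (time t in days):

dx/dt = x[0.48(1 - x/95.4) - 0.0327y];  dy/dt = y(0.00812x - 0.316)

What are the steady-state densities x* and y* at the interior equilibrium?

From dy/dt = 0 with y > 0: 0.00812x* = 0.316, so x* = 38.9.
Substitute into dx/dt = 0: 0.48(1 - 38.9/95.4) = 0.0327y*.
The bracket is 0.592, giving y* = 0.284/0.0327 = 8.69.

x* ≈ 38.9, y* ≈ 8.69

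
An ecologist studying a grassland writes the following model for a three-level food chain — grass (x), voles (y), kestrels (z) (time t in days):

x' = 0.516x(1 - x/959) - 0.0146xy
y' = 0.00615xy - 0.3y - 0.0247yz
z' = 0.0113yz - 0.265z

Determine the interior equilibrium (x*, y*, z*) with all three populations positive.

From dz/dt = 0: 0.0113y* = 0.265, so y* = 23.5.
From dx/dt = 0: 0.516(1 - x*/959) = 0.0146·23.5, giving x* = 959·(1 - 0.664) = 323.
From dy/dt = 0: 0.00615·323 - 0.3 = 0.0247z*, so z* = 1.68/0.0247 = 68.2.

x* ≈ 323, y* ≈ 23.5, z* ≈ 68.2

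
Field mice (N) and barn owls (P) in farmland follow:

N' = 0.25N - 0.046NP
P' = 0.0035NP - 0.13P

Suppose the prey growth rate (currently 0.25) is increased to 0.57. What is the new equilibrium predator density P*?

At the interior fixed point, setting dN/dt = 0 with N > 0 fixes P* = (prey growth rate)/(NP coefficient) — independent of the other coefficients.
With the change, P* = 0.57/0.046 = 12.4; it rises from 5.43.

P* ≈ 12.4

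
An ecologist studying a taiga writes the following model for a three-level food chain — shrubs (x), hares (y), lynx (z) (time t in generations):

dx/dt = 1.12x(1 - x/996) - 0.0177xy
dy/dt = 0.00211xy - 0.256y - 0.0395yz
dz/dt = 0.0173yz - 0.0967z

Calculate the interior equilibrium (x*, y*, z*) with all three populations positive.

x* ≈ 908, y* ≈ 5.59, z* ≈ 42

From dz/dt = 0: 0.0173y* = 0.0967, so y* = 5.59.
From dx/dt = 0: 1.12(1 - x*/996) = 0.0177·5.59, giving x* = 996·(1 - 0.0883) = 908.
From dy/dt = 0: 0.00211·908 - 0.256 = 0.0395z*, so z* = 1.66/0.0395 = 42.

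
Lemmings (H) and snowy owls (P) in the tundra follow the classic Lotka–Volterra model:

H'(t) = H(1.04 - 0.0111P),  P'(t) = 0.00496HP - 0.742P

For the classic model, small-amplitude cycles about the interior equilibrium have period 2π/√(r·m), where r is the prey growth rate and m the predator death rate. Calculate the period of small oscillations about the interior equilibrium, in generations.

Here r = 1.04 and m = 0.742, so r·m = 0.772.
ω = √0.772 = 0.878 per generation, hence T = 2π/ω ≈ 7.15 generations.

T ≈ 7.15 generations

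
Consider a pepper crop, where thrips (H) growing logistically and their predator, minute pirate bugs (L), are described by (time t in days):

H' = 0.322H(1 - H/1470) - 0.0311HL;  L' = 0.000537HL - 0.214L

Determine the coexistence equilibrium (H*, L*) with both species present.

From dL/dt = 0 with L > 0: 0.000537H* = 0.214, so H* = 399.
Substitute into dH/dt = 0: 0.322(1 - 399/1470) = 0.0311L*.
The bracket is 0.729, giving L* = 0.235/0.0311 = 7.55.

H* ≈ 399, L* ≈ 7.55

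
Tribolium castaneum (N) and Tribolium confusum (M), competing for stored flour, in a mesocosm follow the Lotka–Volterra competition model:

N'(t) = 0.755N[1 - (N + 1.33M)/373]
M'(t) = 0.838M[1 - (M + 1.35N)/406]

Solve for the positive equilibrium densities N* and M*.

N* ≈ 210, M* ≈ 123

Setting both brackets to zero gives the nullclines N + 1.33M = 373 and 1.35N + M = 406.
Substituting M = 406 - 1.35N into the first: N(1 - 1.33·1.35) = 373 - 1.33·406.
So N* = -167/-0.796 = 210, and then M* = 406 - 1.35·210 = 123.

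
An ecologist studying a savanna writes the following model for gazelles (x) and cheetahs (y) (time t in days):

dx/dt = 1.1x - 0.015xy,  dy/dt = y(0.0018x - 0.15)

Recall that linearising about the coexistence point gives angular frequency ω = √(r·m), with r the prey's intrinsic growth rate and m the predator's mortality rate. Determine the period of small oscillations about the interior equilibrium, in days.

Here r = 1.1 and m = 0.15, so r·m = 0.165.
ω = √0.165 = 0.406 per day, hence T = 2π/ω ≈ 15.5 days.

T ≈ 15.5 days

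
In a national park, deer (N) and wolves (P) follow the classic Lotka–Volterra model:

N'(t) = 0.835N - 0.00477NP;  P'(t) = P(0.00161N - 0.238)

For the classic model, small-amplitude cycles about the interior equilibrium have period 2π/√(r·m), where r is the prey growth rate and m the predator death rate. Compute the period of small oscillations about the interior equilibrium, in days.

T ≈ 14.1 days

Here r = 0.835 and m = 0.238, so r·m = 0.199.
ω = √0.199 = 0.446 per day, hence T = 2π/ω ≈ 14.1 days.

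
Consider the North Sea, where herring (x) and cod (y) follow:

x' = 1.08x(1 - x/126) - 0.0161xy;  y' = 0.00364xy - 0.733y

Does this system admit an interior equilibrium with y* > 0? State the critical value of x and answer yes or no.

Threshold x = 201; K < 201, so no, the predator goes extinct.

The predator equation gives dy/dt > 0 only when x > 0.733/0.00364 = 201.
Without the predator, x → K = 126. Since 126 < 201, the predator cannot invade.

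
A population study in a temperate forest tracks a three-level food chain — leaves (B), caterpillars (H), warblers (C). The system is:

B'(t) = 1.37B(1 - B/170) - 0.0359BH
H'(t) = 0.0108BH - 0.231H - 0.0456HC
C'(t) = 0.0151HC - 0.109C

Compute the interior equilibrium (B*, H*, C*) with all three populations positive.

B* ≈ 138, H* ≈ 7.22, C* ≈ 27.6

From dC/dt = 0: 0.0151H* = 0.109, so H* = 7.22.
From dB/dt = 0: 1.37(1 - B*/170) = 0.0359·7.22, giving B* = 170·(1 - 0.189) = 138.
From dH/dt = 0: 0.0108·138 - 0.231 = 0.0456C*, so C* = 1.26/0.0456 = 27.6.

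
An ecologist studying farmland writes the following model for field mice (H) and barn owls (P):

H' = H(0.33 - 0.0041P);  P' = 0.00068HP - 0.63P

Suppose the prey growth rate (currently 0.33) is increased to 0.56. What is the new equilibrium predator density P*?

P* ≈ 137

At the interior fixed point, setting dH/dt = 0 with H > 0 fixes P* = (prey growth rate)/(HP coefficient) — independent of the other coefficients.
With the change, P* = 0.56/0.0041 = 137; it rises from 80.5.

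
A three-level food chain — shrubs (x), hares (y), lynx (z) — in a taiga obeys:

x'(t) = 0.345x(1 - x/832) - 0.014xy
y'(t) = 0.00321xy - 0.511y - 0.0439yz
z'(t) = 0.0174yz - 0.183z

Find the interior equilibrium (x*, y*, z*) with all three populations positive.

From dz/dt = 0: 0.0174y* = 0.183, so y* = 10.5.
From dx/dt = 0: 0.345(1 - x*/832) = 0.014·10.5, giving x* = 832·(1 - 0.427) = 477.
From dy/dt = 0: 0.00321·477 - 0.511 = 0.0439z*, so z* = 1.02/0.0439 = 23.2.

x* ≈ 477, y* ≈ 10.5, z* ≈ 23.2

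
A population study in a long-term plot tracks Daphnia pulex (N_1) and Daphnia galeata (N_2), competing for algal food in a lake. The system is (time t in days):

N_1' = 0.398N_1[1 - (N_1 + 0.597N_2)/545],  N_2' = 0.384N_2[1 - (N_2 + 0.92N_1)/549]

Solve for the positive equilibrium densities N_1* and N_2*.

Setting both brackets to zero gives the nullclines N_1 + 0.597N_2 = 545 and 0.92N_1 + N_2 = 549.
Substituting N_2 = 549 - 0.92N_1 into the first: N_1(1 - 0.597·0.92) = 545 - 0.597·549.
So N_1* = 217/0.451 = 482, and then N_2* = 549 - 0.92·482 = 106.

N_1* ≈ 482, N_2* ≈ 106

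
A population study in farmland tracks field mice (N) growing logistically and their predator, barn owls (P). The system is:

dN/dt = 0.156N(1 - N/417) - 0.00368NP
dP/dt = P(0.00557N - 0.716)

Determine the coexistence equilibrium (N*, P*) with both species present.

N* ≈ 129, P* ≈ 29.3

From dP/dt = 0 with P > 0: 0.00557N* = 0.716, so N* = 129.
Substitute into dN/dt = 0: 0.156(1 - 129/417) = 0.00368P*.
The bracket is 0.692, giving P* = 0.108/0.00368 = 29.3.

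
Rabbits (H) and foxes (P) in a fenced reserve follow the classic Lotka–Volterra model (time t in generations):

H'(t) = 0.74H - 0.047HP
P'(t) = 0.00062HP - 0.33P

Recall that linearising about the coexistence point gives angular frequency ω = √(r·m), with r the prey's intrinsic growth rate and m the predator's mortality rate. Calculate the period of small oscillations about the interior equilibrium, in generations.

T ≈ 12.7 generations

Here r = 0.74 and m = 0.33, so r·m = 0.244.
ω = √0.244 = 0.494 per generation, hence T = 2π/ω ≈ 12.7 generations.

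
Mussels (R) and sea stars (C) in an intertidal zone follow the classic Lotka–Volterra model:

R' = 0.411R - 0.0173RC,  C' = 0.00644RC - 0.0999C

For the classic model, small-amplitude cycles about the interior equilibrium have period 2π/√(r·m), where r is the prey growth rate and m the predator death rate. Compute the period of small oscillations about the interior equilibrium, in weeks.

Here r = 0.411 and m = 0.0999, so r·m = 0.0411.
ω = √0.0411 = 0.203 per week, hence T = 2π/ω ≈ 31 weeks.

T ≈ 31 weeks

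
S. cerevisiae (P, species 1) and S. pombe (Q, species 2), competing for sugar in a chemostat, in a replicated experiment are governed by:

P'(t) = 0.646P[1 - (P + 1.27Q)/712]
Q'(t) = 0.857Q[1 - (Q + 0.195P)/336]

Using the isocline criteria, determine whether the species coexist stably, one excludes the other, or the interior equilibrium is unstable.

Compare the nullcline intercepts: K1/α12 = 712/1.27 = 561 > K2 = 336; K2/α21 = 336/0.195 = 1720 > K1 = 712.
Since both inequalities hold, each species can invade when rare, so the interior equilibrium is stable.

stable coexistence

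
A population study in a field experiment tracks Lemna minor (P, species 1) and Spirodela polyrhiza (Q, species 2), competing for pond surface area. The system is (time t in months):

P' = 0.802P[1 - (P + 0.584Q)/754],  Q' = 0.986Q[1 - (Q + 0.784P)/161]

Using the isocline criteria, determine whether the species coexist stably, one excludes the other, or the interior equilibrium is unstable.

Compare the nullcline intercepts: K1/α12 = 754/0.584 = 1290 > K2 = 161; K2/α21 = 161/0.784 = 205 < K1 = 754.
Since the inequalities point opposite ways, species 1 can invade but species 2 cannot.

species 1 excludes species 2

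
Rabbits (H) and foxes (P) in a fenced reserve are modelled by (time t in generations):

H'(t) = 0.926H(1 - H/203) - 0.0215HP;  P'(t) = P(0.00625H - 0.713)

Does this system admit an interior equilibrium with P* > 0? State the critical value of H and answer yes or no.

The predator equation gives dP/dt > 0 only when H > 0.713/0.00625 = 114.
Without the predator, H → K = 203. Since 203 > 114, the predator can invade and persist.

Threshold H = 114; K > 114, so yes, the predator persists.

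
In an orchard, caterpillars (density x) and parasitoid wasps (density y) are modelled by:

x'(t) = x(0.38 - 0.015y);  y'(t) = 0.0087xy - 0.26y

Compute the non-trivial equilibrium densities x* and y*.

x* ≈ 29.9, y* ≈ 25.3

Set dy/dt = 0 with y > 0: 0.0087x - 0.26 = 0, so x* = 0.26/0.0087 = 29.9.
Set dx/dt = 0 with x > 0: 0.38 - 0.015y = 0, so y* = 0.38/0.015 = 25.3.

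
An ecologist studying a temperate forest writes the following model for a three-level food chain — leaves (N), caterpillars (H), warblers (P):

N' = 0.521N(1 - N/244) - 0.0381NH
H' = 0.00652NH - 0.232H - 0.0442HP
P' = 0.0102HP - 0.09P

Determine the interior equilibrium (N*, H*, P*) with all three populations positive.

N* ≈ 86.6, H* ≈ 8.82, P* ≈ 7.52

From dP/dt = 0: 0.0102H* = 0.09, so H* = 8.82.
From dN/dt = 0: 0.521(1 - N*/244) = 0.0381·8.82, giving N* = 244·(1 - 0.645) = 86.6.
From dH/dt = 0: 0.00652·86.6 - 0.232 = 0.0442P*, so P* = 0.332/0.0442 = 7.52.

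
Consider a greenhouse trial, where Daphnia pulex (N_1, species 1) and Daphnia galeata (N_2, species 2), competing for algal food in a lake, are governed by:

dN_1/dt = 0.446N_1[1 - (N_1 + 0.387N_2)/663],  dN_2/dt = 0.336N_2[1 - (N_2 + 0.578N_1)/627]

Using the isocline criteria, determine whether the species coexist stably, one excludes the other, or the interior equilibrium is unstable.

stable coexistence

Compare the nullcline intercepts: K1/α12 = 663/0.387 = 1710 > K2 = 627; K2/α21 = 627/0.578 = 1080 > K1 = 663.
Since both inequalities hold, each species can invade when rare, so the interior equilibrium is stable.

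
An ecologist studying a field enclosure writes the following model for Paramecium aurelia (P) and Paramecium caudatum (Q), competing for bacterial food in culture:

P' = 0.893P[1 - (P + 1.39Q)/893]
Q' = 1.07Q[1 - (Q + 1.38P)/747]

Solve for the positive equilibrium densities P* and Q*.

P* ≈ 158, Q* ≈ 529

Setting both brackets to zero gives the nullclines P + 1.39Q = 893 and 1.38P + Q = 747.
Substituting Q = 747 - 1.38P into the first: P(1 - 1.39·1.38) = 893 - 1.39·747.
So P* = -145/-0.918 = 158, and then Q* = 747 - 1.38·158 = 529.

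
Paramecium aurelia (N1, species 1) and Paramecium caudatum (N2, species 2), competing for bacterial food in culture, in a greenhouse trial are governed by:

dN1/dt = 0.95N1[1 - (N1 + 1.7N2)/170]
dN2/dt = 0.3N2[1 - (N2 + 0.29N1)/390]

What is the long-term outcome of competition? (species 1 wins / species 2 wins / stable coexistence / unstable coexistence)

Compare the nullcline intercepts: K1/α12 = 170/1.7 = 100 < K2 = 390; K2/α21 = 390/0.29 = 1340 > K1 = 170.
Since the inequalities point opposite ways, species 2 can invade but species 1 cannot.

species 2 excludes species 1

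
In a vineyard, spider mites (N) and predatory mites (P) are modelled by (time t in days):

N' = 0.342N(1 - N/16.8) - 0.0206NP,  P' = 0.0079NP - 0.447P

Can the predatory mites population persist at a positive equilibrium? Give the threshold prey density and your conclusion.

Threshold N = 56.6; K < 56.6, so no, the predator goes extinct.

The predator equation gives dP/dt > 0 only when N > 0.447/0.0079 = 56.6.
Without the predator, N → K = 16.8. Since 16.8 < 56.6, the predator cannot invade.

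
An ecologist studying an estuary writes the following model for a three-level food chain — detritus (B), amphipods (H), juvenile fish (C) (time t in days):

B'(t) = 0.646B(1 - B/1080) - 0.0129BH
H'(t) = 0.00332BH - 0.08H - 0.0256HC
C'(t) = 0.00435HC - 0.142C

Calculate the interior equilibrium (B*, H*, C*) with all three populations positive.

B* ≈ 376, H* ≈ 32.6, C* ≈ 45.6

From dC/dt = 0: 0.00435H* = 0.142, so H* = 32.6.
From dB/dt = 0: 0.646(1 - B*/1080) = 0.0129·32.6, giving B* = 1080·(1 - 0.652) = 376.
From dH/dt = 0: 0.00332·376 - 0.08 = 0.0256C*, so C* = 1.17/0.0256 = 45.6.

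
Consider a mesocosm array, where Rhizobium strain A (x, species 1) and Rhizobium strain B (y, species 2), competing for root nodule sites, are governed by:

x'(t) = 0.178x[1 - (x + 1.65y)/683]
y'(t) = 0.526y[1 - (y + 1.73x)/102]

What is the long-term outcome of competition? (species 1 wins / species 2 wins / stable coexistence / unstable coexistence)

species 1 excludes species 2

Compare the nullcline intercepts: K1/α12 = 683/1.65 = 414 > K2 = 102; K2/α21 = 102/1.73 = 59 < K1 = 683.
Since the inequalities point opposite ways, species 1 can invade but species 2 cannot.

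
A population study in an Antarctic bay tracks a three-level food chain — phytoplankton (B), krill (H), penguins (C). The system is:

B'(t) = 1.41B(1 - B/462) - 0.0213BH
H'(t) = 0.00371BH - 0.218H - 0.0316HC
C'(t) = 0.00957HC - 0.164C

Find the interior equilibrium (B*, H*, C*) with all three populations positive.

From dC/dt = 0: 0.00957H* = 0.164, so H* = 17.1.
From dB/dt = 0: 1.41(1 - B*/462) = 0.0213·17.1, giving B* = 462·(1 - 0.259) = 342.
From dH/dt = 0: 0.00371·342 - 0.218 = 0.0316C*, so C* = 1.05/0.0316 = 33.3.

B* ≈ 342, H* ≈ 17.1, C* ≈ 33.3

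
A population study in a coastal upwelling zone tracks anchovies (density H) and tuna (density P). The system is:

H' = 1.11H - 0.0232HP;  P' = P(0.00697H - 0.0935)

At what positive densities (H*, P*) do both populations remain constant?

H* ≈ 13.4, P* ≈ 47.8

Set dP/dt = 0 with P > 0: 0.00697H - 0.0935 = 0, so H* = 0.0935/0.00697 = 13.4.
Set dH/dt = 0 with H > 0: 1.11 - 0.0232P = 0, so P* = 1.11/0.0232 = 47.8.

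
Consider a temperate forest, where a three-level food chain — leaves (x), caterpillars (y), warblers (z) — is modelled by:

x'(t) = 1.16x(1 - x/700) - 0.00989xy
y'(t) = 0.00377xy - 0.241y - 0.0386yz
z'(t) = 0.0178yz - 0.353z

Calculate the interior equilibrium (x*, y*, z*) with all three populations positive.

x* ≈ 582, y* ≈ 19.8, z* ≈ 50.6

From dz/dt = 0: 0.0178y* = 0.353, so y* = 19.8.
From dx/dt = 0: 1.16(1 - x*/700) = 0.00989·19.8, giving x* = 700·(1 - 0.169) = 582.
From dy/dt = 0: 0.00377·582 - 0.241 = 0.0386z*, so z* = 1.95/0.0386 = 50.6.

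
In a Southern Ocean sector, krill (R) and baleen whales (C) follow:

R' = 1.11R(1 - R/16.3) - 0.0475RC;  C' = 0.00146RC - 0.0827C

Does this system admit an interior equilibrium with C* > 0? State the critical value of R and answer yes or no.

Threshold R = 56.6; K < 56.6, so no, the predator goes extinct.

The predator equation gives dC/dt > 0 only when R > 0.0827/0.00146 = 56.6.
Without the predator, R → K = 16.3. Since 16.3 < 56.6, the predator cannot invade.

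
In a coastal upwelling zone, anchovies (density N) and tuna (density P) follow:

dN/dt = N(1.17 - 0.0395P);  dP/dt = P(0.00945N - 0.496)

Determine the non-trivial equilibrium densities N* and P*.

N* ≈ 52.5, P* ≈ 29.6

Set dP/dt = 0 with P > 0: 0.00945N - 0.496 = 0, so N* = 0.496/0.00945 = 52.5.
Set dN/dt = 0 with N > 0: 1.17 - 0.0395P = 0, so P* = 1.17/0.0395 = 29.6.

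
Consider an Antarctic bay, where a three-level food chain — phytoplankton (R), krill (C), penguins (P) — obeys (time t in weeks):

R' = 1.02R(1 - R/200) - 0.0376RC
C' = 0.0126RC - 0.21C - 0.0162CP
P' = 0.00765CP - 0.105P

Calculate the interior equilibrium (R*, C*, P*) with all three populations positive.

From dP/dt = 0: 0.00765C* = 0.105, so C* = 13.7.
From dR/dt = 0: 1.02(1 - R*/200) = 0.0376·13.7, giving R* = 200·(1 - 0.506) = 98.8.
From dC/dt = 0: 0.0126·98.8 - 0.21 = 0.0162P*, so P* = 1.03/0.0162 = 63.9.

R* ≈ 98.8, C* ≈ 13.7, P* ≈ 63.9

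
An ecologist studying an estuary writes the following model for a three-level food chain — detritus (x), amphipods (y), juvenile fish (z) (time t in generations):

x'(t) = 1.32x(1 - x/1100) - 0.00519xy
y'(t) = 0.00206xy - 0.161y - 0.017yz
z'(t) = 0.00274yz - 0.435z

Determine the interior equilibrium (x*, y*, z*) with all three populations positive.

x* ≈ 413, y* ≈ 159, z* ≈ 40.6

From dz/dt = 0: 0.00274y* = 0.435, so y* = 159.
From dx/dt = 0: 1.32(1 - x*/1100) = 0.00519·159, giving x* = 1100·(1 - 0.624) = 413.
From dy/dt = 0: 0.00206·413 - 0.161 = 0.017z*, so z* = 0.691/0.017 = 40.6.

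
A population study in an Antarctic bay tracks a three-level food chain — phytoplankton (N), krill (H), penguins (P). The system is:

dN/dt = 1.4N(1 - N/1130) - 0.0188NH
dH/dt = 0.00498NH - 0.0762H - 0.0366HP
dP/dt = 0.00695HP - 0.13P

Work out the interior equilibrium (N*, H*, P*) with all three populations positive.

From dP/dt = 0: 0.00695H* = 0.13, so H* = 18.7.
From dN/dt = 0: 1.4(1 - N*/1130) = 0.0188·18.7, giving N* = 1130·(1 - 0.251) = 846.
From dH/dt = 0: 0.00498·846 - 0.0762 = 0.0366P*, so P* = 4.14/0.0366 = 113.

N* ≈ 846, H* ≈ 18.7, P* ≈ 113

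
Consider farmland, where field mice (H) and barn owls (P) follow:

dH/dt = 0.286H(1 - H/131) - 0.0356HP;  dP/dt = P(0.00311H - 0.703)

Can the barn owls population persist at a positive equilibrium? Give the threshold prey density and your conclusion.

The predator equation gives dP/dt > 0 only when H > 0.703/0.00311 = 226.
Without the predator, H → K = 131. Since 131 < 226, the predator cannot invade.

Threshold H = 226; K < 226, so no, the predator goes extinct.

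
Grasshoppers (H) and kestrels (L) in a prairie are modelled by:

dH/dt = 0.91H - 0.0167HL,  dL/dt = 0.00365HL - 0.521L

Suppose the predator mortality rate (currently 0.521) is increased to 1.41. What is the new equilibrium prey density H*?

H* ≈ 386

At the interior fixed point, setting dL/dt = 0 with L > 0 fixes H* = (predator death rate)/(HL coefficient) — independent of the other coefficients.
With the change, H* = 1.41/0.00365 = 386; it rises from 143.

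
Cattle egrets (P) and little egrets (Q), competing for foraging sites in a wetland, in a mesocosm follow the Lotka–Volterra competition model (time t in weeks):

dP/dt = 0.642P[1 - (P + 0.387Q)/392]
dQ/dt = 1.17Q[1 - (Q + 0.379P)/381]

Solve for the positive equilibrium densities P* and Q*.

Setting both brackets to zero gives the nullclines P + 0.387Q = 392 and 0.379P + Q = 381.
Substituting Q = 381 - 0.379P into the first: P(1 - 0.387·0.379) = 392 - 0.387·381.
So P* = 245/0.853 = 287, and then Q* = 381 - 0.379·287 = 272.

P* ≈ 287, Q* ≈ 272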